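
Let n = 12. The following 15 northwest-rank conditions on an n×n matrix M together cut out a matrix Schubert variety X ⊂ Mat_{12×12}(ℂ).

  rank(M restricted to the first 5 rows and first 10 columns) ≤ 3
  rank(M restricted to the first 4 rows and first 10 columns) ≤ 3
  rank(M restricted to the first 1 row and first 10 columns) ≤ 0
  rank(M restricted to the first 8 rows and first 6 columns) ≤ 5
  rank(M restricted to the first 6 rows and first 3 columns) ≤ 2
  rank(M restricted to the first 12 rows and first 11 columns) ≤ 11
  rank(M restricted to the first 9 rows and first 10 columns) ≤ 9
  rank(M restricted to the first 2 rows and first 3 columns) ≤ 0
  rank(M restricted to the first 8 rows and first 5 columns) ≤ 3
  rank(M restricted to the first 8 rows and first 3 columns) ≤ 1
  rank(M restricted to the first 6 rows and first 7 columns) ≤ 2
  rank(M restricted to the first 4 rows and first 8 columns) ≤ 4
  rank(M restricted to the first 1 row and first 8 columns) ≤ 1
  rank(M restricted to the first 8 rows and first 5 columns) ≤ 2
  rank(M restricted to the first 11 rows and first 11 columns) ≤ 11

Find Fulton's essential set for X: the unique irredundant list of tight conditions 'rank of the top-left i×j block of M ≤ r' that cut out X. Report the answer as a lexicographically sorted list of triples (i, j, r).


Propagating the 15 rank bounds to every northwest block:

  row 1: 0, 0, 0, 0, 0, 0, 0, 0, 0, 0, 1, 1
  row 2: 0, 0, 0, 1, 1, 1, 1, 1, 1, 1, 2, 2
  row 3: 1, 1, 1, 2, 2, 2, 2, 2, 2, 2, 3, 3
  row 4: 1, 1, 1, 2, 2, 2, 2, 3, 3, 3, 4, 4
  row 5: 1, 1, 1, 2, 2, 2, 2, 3, 3, 3, 4, 5
  row 6: 1, 1, 1, 2, 2, 2, 2, 3, 4, 4, 5, 6
  row 7: 1, 1, 1, 2, 2, 3, 3, 4, 5, 5, 6, 7
  row 8: 1, 1, 1, 2, 2, 3, 4, 5, 6, 6, 7, 8
  row 9: 1, 2, 2, 3, 3, 4, 5, 6, 7, 7, 8, 9
  row 10: 1, 2, 3, 4, 4, 5, 6, 7, 8, 8, 9, 10
  row 11: 1, 2, 3, 4, 5, 6, 7, 8, 9, 9, 10, 11
  row 12: 1, 2, 3, 4, 5, 6, 7, 8, 9, 10, 11, 12

the unique w with this rank table is (11, 4, 1, 8, 12, 9, 6, 7, 2, 3, 5, 10).

Fulton essential set (6 of the 36 Rothe cells):

[(1, 10, 0), (2, 3, 0), (5, 10, 3), (6, 7, 2), (8, 3, 1), (8, 5, 2)]


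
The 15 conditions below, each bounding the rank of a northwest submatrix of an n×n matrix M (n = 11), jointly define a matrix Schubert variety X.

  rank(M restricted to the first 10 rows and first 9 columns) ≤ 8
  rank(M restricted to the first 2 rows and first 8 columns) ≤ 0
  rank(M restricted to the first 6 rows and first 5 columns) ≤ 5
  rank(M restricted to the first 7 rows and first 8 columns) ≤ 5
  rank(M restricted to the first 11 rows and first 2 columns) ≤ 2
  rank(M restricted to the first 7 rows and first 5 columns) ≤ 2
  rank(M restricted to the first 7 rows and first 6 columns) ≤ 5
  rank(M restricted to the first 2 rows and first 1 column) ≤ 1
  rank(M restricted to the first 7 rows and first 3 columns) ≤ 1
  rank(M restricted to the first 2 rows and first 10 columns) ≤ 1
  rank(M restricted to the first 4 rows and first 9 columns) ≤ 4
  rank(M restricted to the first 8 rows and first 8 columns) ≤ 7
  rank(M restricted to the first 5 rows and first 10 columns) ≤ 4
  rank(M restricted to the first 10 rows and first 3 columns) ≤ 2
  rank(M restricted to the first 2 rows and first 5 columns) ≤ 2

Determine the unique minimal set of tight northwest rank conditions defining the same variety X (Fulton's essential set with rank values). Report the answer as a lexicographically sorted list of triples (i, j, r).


Reconstructing r_w from the 15 given conditions:

  row 1: 0 0 0 0 0 0 0 0 1 1 1
  row 2: 0 0 0 0 0 0 0 0 1 1 2
  row 3: 1 1 1 1 1 1 1 1 2 2 3
  row 4: 1 1 1 2 2 2 2 2 3 3 4
  row 5: 1 1 1 2 2 3 3 3 4 4 5
  row 6: 1 1 1 2 2 3 4 4 5 5 6
  row 7: 1 1 1 2 2 3 4 5 6 6 7
  row 8: 1 2 2 3 3 4 5 6 7 7 8
  row 9: 1 2 2 3 4 5 6 7 8 8 9
  row 10: 1 2 2 3 4 5 6 7 8 9 10
  row 11: 1 2 3 4 5 6 7 8 9 10 11

the unique w with this rank table is (9, 11, 1, 4, 6, 7, 8, 2, 5, 10, 3).

Fulton essential set (5 of the 30 Rothe cells):

[(2, 8, 0), (2, 10, 1), (7, 3, 1), (7, 5, 2), (10, 3, 2)]


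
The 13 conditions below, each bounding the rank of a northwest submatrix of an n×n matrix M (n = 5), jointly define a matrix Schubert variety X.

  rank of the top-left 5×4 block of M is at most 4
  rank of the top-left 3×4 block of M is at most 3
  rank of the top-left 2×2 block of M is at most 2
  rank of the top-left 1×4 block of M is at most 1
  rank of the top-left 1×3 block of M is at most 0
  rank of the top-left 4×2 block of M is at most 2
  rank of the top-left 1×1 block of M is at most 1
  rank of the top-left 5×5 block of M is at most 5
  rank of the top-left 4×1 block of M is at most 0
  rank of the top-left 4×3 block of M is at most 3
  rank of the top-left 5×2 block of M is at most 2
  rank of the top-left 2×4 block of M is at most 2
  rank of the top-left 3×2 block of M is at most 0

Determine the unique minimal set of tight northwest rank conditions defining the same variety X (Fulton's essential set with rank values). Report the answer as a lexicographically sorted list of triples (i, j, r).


Reconstructing r_w from the 13 given conditions:

  i=1: 0 | 0 | 0 | 1 | 1
  i=2: 0 | 0 | 1 | 2 | 2
  i=3: 0 | 0 | 1 | 2 | 3
  i=4: 0 | 1 | 2 | 3 | 4
  i=5: 1 | 2 | 3 | 4 | 5

hence w(1..5) = (4, 3, 5, 2, 1).

Rothe diagram D(w) (8 cells), 3 SE-corners (essential conditions):

[(1, 3, 0), (3, 2, 0), (4, 1, 0)]


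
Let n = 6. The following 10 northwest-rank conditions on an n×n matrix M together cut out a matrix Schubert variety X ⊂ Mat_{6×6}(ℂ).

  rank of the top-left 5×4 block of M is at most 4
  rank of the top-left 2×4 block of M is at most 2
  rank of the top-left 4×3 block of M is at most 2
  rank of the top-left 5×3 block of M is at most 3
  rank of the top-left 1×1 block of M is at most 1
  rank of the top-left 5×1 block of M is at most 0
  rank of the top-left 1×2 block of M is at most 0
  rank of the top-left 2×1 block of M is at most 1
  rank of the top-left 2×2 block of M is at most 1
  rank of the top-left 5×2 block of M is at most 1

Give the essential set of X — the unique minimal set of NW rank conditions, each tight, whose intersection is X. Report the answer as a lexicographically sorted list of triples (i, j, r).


Rank table r_w(6×6) implied by the 10 constraints:

  R[1]: 0 0 1 1 1 1
  R[2]: 0 1 2 2 2 2
  R[3]: 0 1 2 3 3 3
  R[4]: 0 1 2 3 4 4
  R[5]: 0 1 2 3 4 5
  R[6]: 1 2 3 4 5 6

so w = (3, 2, 4, 5, 6, 1).

Rothe diagram D(w) (6 cells), 2 SE-corners (essential conditions):

[(1, 2, 0), (5, 1, 0)]


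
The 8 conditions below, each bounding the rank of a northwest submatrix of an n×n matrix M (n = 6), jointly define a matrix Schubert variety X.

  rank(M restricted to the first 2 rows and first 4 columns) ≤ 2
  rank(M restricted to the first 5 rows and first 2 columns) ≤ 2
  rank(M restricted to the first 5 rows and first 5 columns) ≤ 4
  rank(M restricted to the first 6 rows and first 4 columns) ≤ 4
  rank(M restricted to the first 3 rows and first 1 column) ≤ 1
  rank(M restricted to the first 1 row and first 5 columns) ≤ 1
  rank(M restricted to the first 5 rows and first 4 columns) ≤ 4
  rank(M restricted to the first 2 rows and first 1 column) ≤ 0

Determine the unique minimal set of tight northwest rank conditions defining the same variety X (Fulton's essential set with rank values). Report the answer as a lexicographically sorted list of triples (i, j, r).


Propagating the 8 rank bounds to every northwest block:

  R[1]: 0, 1, 1, 1, 1, 1
  R[2]: 0, 1, 2, 2, 2, 2
  R[3]: 1, 2, 3, 3, 3, 3
  R[4]: 1, 2, 3, 4, 4, 4
  R[5]: 1, 2, 3, 4, 4, 5
  R[6]: 1, 2, 3, 4, 5, 6

so w = (2, 3, 1, 4, 6, 5).

2 SE-corners of the 3-cell Rothe diagram give Ess(w):

[(2, 1, 0), (5, 5, 4)]


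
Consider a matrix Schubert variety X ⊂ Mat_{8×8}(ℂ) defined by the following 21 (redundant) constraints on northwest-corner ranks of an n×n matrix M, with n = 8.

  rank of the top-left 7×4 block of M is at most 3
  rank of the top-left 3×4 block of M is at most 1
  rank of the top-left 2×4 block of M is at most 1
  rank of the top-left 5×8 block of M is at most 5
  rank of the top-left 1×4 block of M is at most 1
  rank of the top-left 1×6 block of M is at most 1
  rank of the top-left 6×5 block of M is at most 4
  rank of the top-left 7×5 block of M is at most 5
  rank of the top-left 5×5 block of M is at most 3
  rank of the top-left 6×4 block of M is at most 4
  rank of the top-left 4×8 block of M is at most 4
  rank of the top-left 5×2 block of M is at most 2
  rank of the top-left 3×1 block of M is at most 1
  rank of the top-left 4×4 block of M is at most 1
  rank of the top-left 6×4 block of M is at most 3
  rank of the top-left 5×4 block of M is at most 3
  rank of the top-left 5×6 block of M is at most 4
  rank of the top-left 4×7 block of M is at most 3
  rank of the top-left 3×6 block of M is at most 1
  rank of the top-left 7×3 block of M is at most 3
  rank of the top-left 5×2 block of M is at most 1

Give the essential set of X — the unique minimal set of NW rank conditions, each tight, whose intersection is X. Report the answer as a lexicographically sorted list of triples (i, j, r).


Recovering R(i,j) via the rank-extension bound from the 21 conditions:

  1, 1, 1, 1, 1, 1, 1, 1
  1, 1, 1, 1, 1, 1, 2, 2
  1, 1, 1, 1, 1, 1, 2, 3
  1, 1, 1, 1, 2, 2, 3, 4
  1, 1, 2, 2, 3, 3, 4, 5
  1, 2, 3, 3, 4, 4, 5, 6
  1, 2, 3, 3, 4, 5, 6, 7
  1, 2, 3, 4, 5, 6, 7, 8

the unique w with this rank table is (1, 7, 8, 5, 3, 2, 6, 4).

Rothe diagram D(w) (15 cells), 4 SE-corners (essential conditions):

[(3, 6, 1), (4, 4, 1), (5, 2, 1), (7, 4, 3)]


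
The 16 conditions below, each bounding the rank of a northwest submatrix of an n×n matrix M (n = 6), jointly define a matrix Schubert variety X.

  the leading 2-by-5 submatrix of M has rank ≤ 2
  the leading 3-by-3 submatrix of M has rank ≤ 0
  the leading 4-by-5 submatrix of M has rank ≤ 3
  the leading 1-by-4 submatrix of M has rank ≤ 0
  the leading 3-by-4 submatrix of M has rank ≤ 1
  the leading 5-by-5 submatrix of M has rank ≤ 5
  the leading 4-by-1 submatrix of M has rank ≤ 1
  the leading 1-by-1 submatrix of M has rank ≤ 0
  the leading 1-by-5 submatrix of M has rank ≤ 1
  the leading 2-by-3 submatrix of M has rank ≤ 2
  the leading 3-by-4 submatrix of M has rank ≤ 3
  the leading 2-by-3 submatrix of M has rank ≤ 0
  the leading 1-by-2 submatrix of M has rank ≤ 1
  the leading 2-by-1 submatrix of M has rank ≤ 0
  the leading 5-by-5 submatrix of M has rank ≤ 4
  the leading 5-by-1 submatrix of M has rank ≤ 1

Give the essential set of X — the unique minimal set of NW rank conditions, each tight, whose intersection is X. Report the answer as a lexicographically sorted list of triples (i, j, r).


Recovering R(i,j) via the rank-extension bound from the 16 conditions:

  row 1: 0, 0, 0, 0, 1, 1
  row 2: 0, 0, 0, 1, 2, 2
  row 3: 0, 0, 0, 1, 2, 3
  row 4: 1, 1, 1, 2, 3, 4
  row 5: 1, 2, 2, 3, 4, 5
  row 6: 1, 2, 3, 4, 5, 6

the unique w with this rank table is (5, 4, 6, 1, 2, 3).

Fulton essential set (2 of the 10 Rothe cells):

[(1, 4, 0), (3, 3, 0)]


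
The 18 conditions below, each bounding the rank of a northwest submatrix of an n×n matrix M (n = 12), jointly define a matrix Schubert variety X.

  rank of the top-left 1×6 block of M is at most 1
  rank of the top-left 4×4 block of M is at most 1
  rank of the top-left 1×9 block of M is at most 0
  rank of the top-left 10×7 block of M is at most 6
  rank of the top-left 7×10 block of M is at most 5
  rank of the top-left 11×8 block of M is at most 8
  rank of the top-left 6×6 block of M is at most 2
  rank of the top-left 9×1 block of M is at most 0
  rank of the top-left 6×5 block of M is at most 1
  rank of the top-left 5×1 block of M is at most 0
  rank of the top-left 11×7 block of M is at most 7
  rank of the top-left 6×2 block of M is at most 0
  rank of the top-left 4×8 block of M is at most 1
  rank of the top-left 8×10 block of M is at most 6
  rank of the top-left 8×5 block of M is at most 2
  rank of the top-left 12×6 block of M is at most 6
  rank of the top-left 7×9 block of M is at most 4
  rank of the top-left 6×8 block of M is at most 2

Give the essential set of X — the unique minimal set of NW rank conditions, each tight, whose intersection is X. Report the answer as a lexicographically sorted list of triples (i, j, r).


Propagating the 18 rank bounds to every northwest block:

  i=1: 0 0 0 0 0 0 0 0 0 1 1 1
  i=2: 0 0 1 1 1 1 1 1 1 2 2 2
  i=3: 0 0 1 1 1 1 1 1 2 3 3 3
  i=4: 0 0 1 1 1 1 1 1 2 3 4 4
  i=5: 0 0 1 1 1 2 2 2 3 4 5 5
  i=6: 0 0 1 1 1 2 2 2 3 4 5 6
  i=7: 0 1 2 2 2 3 3 3 4 5 6 7
  i=8: 0 1 2 2 2 3 4 4 5 6 7 8
  i=9: 0 1 2 3 3 4 5 5 6 7 8 9
  i=10: 1 2 3 4 4 5 6 6 7 8 9 10
  i=11: 1 2 3 4 5 6 7 7 8 9 10 11
  i=12: 1 2 3 4 5 6 7 8 9 10 11 12

reading off 1-entries of Δ²R: w = (10, 3, 9, 11, 6, 12, 2, 7, 4, 1, 5, 8).

D(w) has 40 cells with 7 SE-corners; essential set:

[(1, 9, 0), (4, 8, 1), (6, 2, 0), (6, 5, 1), (6, 8, 2), (8, 5, 2), (9, 1, 0)]


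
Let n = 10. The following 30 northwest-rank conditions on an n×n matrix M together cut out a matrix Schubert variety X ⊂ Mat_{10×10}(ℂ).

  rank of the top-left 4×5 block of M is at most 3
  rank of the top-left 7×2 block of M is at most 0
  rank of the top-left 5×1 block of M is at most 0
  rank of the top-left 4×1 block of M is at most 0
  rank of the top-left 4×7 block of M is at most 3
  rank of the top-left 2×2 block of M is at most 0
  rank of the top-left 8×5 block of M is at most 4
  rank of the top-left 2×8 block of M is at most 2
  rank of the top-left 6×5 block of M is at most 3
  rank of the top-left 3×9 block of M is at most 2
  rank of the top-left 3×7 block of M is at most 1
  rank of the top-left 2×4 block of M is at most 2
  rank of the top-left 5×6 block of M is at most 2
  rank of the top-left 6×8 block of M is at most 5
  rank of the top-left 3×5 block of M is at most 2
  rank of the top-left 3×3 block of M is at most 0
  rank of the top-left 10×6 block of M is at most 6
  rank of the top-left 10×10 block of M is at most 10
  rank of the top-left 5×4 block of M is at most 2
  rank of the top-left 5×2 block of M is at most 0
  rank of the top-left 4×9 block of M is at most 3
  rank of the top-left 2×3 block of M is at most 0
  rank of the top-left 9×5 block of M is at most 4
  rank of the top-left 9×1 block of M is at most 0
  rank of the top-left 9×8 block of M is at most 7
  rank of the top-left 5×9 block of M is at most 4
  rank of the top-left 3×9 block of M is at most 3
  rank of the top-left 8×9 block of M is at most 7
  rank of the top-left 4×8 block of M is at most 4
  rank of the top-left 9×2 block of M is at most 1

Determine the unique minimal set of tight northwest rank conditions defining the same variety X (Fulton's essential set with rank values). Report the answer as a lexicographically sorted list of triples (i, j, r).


The tightest implied rank at each (i,j), from the 30 conditions:

  0 | 0 | 0 | 1 | 1 | 1 | 1 | 1 | 1 | 1
  0 | 0 | 0 | 1 | 1 | 1 | 1 | 2 | 2 | 2
  0 | 0 | 0 | 1 | 1 | 1 | 1 | 2 | 2 | 3
  0 | 0 | 1 | 2 | 2 | 2 | 2 | 3 | 3 | 4
  0 | 0 | 1 | 2 | 2 | 2 | 3 | 4 | 4 | 5
  0 | 0 | 1 | 2 | 3 | 3 | 4 | 5 | 5 | 6
  0 | 0 | 1 | 2 | 3 | 4 | 5 | 6 | 6 | 7
  0 | 1 | 2 | 3 | 4 | 5 | 6 | 7 | 7 | 8
  0 | 1 | 2 | 3 | 4 | 5 | 6 | 7 | 8 | 9
  1 | 2 | 3 | 4 | 5 | 6 | 7 | 8 | 9 | 10

so w = (4, 8, 10, 3, 7, 5, 6, 2, 9, 1).

Fulton essential set (6 of the 28 Rothe cells):

[(3, 3, 0), (3, 7, 1), (3, 9, 2), (5, 6, 2), (7, 2, 0), (9, 1, 0)]


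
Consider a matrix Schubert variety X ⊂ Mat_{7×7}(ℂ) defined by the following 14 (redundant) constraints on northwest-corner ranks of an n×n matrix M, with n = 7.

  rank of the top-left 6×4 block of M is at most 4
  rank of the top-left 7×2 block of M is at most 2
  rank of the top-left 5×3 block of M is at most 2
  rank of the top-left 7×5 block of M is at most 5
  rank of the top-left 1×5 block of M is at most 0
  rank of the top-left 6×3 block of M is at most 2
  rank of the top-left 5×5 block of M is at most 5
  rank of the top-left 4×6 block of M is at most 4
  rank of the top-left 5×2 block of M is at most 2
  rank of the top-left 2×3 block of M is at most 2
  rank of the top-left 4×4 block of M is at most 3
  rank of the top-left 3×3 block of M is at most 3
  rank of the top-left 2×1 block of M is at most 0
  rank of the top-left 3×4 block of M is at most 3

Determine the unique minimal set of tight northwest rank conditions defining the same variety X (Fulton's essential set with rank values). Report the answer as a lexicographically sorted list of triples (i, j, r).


Propagating the 14 rank bounds to every northwest block:

  row 1: 0 | 0 | 0 | 0 | 0 | 1 | 1
  row 2: 0 | 1 | 1 | 1 | 1 | 2 | 2
  row 3: 1 | 2 | 2 | 2 | 2 | 3 | 3
  row 4: 1 | 2 | 2 | 3 | 3 | 4 | 4
  row 5: 1 | 2 | 2 | 3 | 4 | 5 | 5
  row 6: 1 | 2 | 2 | 3 | 4 | 5 | 6
  row 7: 1 | 2 | 3 | 4 | 5 | 6 | 7

the unique w with this rank table is (6, 2, 1, 4, 5, 7, 3).

Fulton essential set (3 of the 9 Rothe cells):

[(1, 5, 0), (2, 1, 0), (6, 3, 2)]


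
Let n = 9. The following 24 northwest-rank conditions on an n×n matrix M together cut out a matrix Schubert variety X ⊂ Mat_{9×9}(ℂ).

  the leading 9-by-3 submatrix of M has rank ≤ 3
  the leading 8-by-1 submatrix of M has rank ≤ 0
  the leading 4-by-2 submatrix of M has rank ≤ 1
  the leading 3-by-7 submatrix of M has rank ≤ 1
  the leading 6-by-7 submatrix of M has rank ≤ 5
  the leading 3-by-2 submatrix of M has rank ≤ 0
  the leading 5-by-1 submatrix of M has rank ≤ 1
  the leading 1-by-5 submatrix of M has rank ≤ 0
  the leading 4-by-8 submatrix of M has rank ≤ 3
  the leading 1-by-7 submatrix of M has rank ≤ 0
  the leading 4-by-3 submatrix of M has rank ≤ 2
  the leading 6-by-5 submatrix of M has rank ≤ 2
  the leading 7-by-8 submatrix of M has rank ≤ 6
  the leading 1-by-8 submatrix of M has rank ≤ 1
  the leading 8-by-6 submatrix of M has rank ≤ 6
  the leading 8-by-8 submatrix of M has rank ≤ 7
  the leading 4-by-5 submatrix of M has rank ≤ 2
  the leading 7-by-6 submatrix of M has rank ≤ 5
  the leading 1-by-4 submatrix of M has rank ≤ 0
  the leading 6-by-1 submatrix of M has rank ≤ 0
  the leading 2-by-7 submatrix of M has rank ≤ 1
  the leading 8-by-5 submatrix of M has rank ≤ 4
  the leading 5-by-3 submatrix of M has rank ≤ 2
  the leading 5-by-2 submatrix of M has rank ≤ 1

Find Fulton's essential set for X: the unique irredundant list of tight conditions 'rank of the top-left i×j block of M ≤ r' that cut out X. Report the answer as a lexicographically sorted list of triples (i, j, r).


Recovering R(i,j) via the rank-extension bound from the 24 conditions:

  0 0 0 0 0 0 0 1 1
  0 0 1 1 1 1 1 2 2
  0 0 1 1 1 1 1 2 3
  0 1 2 2 2 2 2 3 4
  0 1 2 2 2 3 3 4 5
  0 1 2 2 2 3 4 5 6
  0 1 2 3 3 4 5 6 7
  0 1 2 3 4 5 6 7 8
  1 2 3 4 5 6 7 8 9

hence w(1..9) = (8, 3, 9, 2, 6, 7, 4, 5, 1).

Rothe diagram D(w) (24 cells), 5 SE-corners (essential conditions):

[(1, 7, 0), (3, 2, 0), (3, 7, 1), (6, 5, 2), (8, 1, 0)]


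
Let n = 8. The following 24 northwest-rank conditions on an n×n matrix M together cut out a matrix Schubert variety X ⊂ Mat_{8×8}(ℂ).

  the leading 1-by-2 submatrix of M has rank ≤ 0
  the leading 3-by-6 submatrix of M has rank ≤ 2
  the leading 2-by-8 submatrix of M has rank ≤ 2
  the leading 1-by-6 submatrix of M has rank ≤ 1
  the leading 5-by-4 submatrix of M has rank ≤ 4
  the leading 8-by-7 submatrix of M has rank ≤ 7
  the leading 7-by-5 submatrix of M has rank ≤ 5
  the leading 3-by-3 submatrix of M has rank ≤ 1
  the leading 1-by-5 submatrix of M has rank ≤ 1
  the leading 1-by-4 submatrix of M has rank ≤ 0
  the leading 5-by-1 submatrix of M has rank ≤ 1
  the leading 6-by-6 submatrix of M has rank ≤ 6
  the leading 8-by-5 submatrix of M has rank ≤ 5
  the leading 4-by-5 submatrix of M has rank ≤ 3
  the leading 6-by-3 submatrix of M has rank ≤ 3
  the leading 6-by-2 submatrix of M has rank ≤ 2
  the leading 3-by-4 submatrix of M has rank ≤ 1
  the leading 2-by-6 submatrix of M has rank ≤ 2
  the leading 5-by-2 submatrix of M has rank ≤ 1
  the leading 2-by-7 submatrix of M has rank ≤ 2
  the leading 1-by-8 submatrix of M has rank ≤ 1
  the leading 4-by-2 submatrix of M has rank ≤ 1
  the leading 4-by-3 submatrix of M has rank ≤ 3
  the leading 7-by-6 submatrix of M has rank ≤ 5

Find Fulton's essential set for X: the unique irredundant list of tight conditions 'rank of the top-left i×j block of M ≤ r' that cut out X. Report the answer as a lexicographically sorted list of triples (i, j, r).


Reconstructing r_w from the 24 given conditions:

  R[1]: 0 0 0 0 1 1 1 1
  R[2]: 1 1 1 1 2 2 2 2
  R[3]: 1 1 1 1 2 2 3 3
  R[4]: 1 1 2 2 3 3 4 4
  R[5]: 1 1 2 3 4 4 5 5
  R[6]: 1 2 3 4 5 5 6 6
  R[7]: 1 2 3 4 5 5 6 7
  R[8]: 1 2 3 4 5 6 7 8

so w = (5, 1, 7, 3, 4, 2, 8, 6).

D(w) has 11 cells with 5 SE-corners; essential set:

[(1, 4, 0), (3, 4, 1), (3, 6, 2), (5, 2, 1), (7, 6, 5)]


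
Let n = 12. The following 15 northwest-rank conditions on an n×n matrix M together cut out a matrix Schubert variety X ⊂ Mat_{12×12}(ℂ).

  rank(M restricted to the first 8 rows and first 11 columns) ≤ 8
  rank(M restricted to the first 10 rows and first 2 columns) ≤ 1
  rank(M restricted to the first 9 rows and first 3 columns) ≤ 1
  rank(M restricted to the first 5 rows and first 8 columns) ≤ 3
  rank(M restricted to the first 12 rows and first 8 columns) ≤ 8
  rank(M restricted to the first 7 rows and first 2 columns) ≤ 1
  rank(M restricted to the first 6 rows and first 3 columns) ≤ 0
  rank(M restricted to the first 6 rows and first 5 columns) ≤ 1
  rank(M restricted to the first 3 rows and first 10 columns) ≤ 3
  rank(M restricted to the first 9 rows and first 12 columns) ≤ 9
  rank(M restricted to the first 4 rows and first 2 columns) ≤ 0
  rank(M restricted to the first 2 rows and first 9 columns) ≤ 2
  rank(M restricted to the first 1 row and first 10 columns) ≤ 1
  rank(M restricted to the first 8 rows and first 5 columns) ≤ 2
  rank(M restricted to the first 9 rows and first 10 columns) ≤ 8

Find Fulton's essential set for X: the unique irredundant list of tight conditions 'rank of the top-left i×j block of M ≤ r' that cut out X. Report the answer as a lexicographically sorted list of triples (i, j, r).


Computing R[i][j] = min implied NW-rank bound (n=12, 15 conditions):

  R[1]: 0  0  0  1  1  1  1  1  1  1  1  1
  R[2]: 0  0  0  1  1  2  2  2  2  2  2  2
  R[3]: 0  0  0  1  1  2  3  3  3  3  3  3
  R[4]: 0  0  0  1  1  2  3  3  4  4  4  4
  R[5]: 0  0  0  1  1  2  3  3  4  5  5  5
  R[6]: 0  0  0  1  1  2  3  4  5  6  6  6
  R[7]: 1  1  1  2  2  3  4  5  6  7  7  7
  R[8]: 1  1  1  2  2  3  4  5  6  7  8  8
  R[9]: 1  1  1  2  3  4  5  6  7  8  9  9
  R[10]: 1  1  2  3  4  5  6  7  8  9  10  10
  R[11]: 1  2  3  4  5  6  7  8  9  10  11  11
  R[12]: 1  2  3  4  5  6  7  8  9  10  11  12

hence w(1..12) = (4, 6, 7, 9, 10, 8, 1, 11, 5, 3, 2, 12).

ℓ(w)=31; the 6 essential cells (i,j,r):

[(5, 8, 3), (6, 3, 0), (6, 5, 1), (8, 5, 2), (9, 3, 1), (10, 2, 1)]


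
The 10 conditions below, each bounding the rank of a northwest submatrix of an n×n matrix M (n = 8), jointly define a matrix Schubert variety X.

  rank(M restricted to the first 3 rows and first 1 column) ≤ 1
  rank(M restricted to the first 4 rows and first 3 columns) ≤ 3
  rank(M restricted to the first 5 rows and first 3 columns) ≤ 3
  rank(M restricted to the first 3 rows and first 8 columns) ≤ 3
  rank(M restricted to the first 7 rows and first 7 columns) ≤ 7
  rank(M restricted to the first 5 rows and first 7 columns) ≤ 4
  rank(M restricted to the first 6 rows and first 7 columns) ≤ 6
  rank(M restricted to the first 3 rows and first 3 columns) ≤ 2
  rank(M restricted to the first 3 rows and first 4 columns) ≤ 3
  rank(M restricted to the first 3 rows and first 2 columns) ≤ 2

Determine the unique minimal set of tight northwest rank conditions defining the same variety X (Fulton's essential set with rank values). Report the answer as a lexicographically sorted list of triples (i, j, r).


Rank table r_w(8×8) implied by the 10 constraints:

  R[1]: 1  1  1  1  1  1  1  1
  R[2]: 1  2  2  2  2  2  2  2
  R[3]: 1  2  2  3  3  3  3  3
  R[4]: 1  2  3  4  4  4  4  4
  R[5]: 1  2  3  4  4  4  4  5
  R[6]: 1  2  3  4  5  5  5  6
  R[7]: 1  2  3  4  5  6  6  7
  R[8]: 1  2  3  4  5  6  7  8

second differences of R give the permutation w = (1, 2, 4, 3, 8, 5, 6, 7).

Fulton essential set (2 of the 4 Rothe cells):

[(3, 3, 2), (5, 7, 4)]


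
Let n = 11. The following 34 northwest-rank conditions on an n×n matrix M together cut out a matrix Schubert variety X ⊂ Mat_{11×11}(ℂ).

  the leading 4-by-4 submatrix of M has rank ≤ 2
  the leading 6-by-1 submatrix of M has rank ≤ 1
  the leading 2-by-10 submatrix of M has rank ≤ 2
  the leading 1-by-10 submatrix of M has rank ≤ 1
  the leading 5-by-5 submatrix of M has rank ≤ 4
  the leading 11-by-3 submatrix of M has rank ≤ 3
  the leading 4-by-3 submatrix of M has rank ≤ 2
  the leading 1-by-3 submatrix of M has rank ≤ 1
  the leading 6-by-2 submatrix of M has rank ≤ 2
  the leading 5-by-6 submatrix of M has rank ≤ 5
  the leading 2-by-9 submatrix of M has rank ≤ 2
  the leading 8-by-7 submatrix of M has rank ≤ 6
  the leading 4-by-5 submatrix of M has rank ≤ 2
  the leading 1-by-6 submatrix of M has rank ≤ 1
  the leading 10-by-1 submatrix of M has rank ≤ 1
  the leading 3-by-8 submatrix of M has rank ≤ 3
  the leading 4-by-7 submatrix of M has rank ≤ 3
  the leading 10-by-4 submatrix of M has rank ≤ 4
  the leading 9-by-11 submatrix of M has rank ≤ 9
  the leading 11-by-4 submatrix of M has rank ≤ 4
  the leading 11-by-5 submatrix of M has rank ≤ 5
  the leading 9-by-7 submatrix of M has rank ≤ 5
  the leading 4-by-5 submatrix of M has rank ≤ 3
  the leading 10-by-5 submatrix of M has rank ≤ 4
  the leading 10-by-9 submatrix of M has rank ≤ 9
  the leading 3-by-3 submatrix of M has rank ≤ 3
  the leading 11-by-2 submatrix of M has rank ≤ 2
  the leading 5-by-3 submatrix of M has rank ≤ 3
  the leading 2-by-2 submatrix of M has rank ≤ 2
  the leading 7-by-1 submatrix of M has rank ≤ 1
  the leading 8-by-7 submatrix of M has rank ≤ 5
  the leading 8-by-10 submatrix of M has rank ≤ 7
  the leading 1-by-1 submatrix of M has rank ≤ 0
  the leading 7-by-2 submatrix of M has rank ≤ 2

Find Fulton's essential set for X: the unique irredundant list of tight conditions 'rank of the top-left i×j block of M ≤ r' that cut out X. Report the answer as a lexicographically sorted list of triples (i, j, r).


Recovering R(i,j) via the rank-extension bound from the 34 conditions:

  row 1: 0, 1, 1, 1, 1, 1, 1, 1, 1, 1, 1
  row 2: 1, 2, 2, 2, 2, 2, 2, 2, 2, 2, 2
  row 3: 1, 2, 2, 2, 2, 3, 3, 3, 3, 3, 3
  row 4: 1, 2, 2, 2, 2, 3, 3, 4, 4, 4, 4
  row 5: 1, 2, 3, 3, 3, 4, 4, 5, 5, 5, 5
  row 6: 1, 2, 3, 4, 4, 5, 5, 6, 6, 6, 6
  row 7: 1, 2, 3, 4, 4, 5, 5, 6, 7, 7, 7
  row 8: 1, 2, 3, 4, 4, 5, 5, 6, 7, 7, 8
  row 9: 1, 2, 3, 4, 4, 5, 5, 6, 7, 8, 9
  row 10: 1, 2, 3, 4, 4, 5, 6, 7, 8, 9, 10
  row 11: 1, 2, 3, 4, 5, 6, 7, 8, 9, 10, 11

giving w = (2, 1, 6, 8, 3, 4, 9, 11, 10, 7, 5) via Δ²R.

Rothe diagram D(w) (16 cells), 6 SE-corners (essential conditions):

[(1, 1, 0), (4, 5, 2), (4, 7, 3), (8, 10, 7), (9, 7, 5), (10, 5, 4)]


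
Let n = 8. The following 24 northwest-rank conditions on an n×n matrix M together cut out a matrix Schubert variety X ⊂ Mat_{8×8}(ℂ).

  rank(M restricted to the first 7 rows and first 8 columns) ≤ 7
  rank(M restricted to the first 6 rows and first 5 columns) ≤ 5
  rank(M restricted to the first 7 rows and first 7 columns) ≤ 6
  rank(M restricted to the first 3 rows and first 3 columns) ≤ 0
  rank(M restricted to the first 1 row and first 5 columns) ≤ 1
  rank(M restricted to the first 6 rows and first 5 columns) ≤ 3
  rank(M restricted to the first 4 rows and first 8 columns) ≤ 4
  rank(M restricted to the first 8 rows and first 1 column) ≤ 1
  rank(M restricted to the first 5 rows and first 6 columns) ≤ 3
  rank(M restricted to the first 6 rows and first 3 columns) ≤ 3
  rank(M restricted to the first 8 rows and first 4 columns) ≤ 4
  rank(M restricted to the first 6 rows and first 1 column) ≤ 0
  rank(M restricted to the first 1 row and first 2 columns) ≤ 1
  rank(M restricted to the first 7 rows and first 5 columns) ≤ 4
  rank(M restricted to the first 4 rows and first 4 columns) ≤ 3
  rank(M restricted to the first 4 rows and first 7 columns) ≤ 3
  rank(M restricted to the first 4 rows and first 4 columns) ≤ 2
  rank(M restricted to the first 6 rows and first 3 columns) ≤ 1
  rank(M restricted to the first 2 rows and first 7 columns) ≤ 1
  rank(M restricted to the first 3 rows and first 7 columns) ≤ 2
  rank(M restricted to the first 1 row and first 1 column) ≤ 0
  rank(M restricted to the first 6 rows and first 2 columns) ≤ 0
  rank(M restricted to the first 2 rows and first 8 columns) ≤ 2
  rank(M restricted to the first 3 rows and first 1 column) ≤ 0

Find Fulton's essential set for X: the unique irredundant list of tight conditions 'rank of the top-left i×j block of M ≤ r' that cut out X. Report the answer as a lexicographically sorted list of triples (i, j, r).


Computing R[i][j] = min implied NW-rank bound (n=8, 24 conditions):

  row 1: 0, 0, 0, 1, 1, 1, 1, 1
  row 2: 0, 0, 0, 1, 1, 1, 1, 2
  row 3: 0, 0, 0, 1, 2, 2, 2, 3
  row 4: 0, 0, 1, 2, 3, 3, 3, 4
  row 5: 0, 0, 1, 2, 3, 3, 4, 5
  row 6: 0, 0, 1, 2, 3, 4, 5, 6
  row 7: 1, 1, 2, 3, 4, 5, 6, 7
  row 8: 1, 2, 3, 4, 5, 6, 7, 8

so w = (4, 8, 5, 3, 7, 6, 1, 2).

4 SE-corners of the 19-cell Rothe diagram give Ess(w):

[(2, 7, 1), (3, 3, 0), (5, 6, 3), (6, 2, 0)]


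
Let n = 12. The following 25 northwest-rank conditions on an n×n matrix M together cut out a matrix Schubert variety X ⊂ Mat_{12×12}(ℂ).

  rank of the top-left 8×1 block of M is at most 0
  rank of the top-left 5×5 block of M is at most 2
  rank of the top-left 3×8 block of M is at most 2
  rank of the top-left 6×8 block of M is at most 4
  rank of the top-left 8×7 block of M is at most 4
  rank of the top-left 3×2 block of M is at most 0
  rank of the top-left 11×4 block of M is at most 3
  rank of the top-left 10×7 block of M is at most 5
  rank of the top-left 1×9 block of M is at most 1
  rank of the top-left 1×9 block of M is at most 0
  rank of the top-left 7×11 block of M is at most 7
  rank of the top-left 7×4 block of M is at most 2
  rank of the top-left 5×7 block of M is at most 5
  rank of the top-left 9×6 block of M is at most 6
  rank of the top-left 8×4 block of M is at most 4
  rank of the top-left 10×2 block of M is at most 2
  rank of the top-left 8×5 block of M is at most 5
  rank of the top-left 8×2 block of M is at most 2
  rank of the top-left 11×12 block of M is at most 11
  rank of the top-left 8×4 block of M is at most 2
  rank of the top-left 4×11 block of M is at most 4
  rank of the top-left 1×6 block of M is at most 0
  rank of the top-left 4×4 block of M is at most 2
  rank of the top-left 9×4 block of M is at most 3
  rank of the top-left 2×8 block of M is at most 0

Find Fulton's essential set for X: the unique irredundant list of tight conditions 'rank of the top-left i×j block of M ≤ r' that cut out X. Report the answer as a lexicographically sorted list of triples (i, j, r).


Recovering R(i,j) via the rank-extension bound from the 25 conditions:

  R[1]: 0  0  0  0  0  0  0  0  0  1  1  1
  R[2]: 0  0  0  0  0  0  0  0  1  2  2  2
  R[3]: 0  0  1  1  1  1  1  1  2  3  3  3
  R[4]: 0  1  2  2  2  2  2  2  3  4  4  4
  R[5]: 0  1  2  2  2  3  3  3  4  5  5  5
  R[6]: 0  1  2  2  3  4  4  4  5  6  6  6
  R[7]: 0  1  2  2  3  4  4  5  6  7  7  7
  R[8]: 0  1  2  2  3  4  4  5  6  7  8  8
  R[9]: 1  2  3  3  4  5  5  6  7  8  9  9
  R[10]: 1  2  3  3  4  5  5  6  7  8  9  10
  R[11]: 1  2  3  3  4  5  6  7  8  9  10  11
  R[12]: 1  2  3  4  5  6  7  8  9  10  11  12

second differences of R give the permutation w = (10, 9, 3, 2, 6, 5, 8, 11, 1, 12, 7, 4).

|D(w)|=34, |Ess(w)|=9:

[(1, 9, 0), (2, 8, 0), (3, 2, 0), (5, 5, 2), (8, 1, 0), (8, 4, 2), (8, 7, 4), (10, 7, 5), (11, 4, 3)]


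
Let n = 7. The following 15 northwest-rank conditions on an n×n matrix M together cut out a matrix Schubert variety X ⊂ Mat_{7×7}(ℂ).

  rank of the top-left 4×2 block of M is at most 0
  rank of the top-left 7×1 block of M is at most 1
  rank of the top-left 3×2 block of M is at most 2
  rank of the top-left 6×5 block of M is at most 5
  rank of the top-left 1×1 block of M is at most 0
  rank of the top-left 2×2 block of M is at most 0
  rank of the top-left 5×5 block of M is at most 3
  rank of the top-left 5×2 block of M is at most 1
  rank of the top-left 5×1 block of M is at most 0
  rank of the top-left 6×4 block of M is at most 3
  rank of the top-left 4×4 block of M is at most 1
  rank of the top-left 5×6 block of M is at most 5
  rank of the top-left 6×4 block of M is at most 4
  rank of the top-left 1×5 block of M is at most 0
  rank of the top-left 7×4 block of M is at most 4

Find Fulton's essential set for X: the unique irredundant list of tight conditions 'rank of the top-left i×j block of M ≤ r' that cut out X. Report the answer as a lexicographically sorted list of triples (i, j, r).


Propagating the 15 rank bounds to every northwest block:

  R[1]: 0 | 0 | 0 | 0 | 0 | 1 | 1
  R[2]: 0 | 0 | 1 | 1 | 1 | 2 | 2
  R[3]: 0 | 0 | 1 | 1 | 2 | 3 | 3
  R[4]: 0 | 0 | 1 | 1 | 2 | 3 | 4
  R[5]: 0 | 1 | 2 | 2 | 3 | 4 | 5
  R[6]: 1 | 2 | 3 | 3 | 4 | 5 | 6
  R[7]: 1 | 2 | 3 | 4 | 5 | 6 | 7

so w = (6, 3, 5, 7, 2, 1, 4).

D(w) has 14 cells with 4 SE-corners; essential set:

[(1, 5, 0), (4, 2, 0), (4, 4, 1), (5, 1, 0)]


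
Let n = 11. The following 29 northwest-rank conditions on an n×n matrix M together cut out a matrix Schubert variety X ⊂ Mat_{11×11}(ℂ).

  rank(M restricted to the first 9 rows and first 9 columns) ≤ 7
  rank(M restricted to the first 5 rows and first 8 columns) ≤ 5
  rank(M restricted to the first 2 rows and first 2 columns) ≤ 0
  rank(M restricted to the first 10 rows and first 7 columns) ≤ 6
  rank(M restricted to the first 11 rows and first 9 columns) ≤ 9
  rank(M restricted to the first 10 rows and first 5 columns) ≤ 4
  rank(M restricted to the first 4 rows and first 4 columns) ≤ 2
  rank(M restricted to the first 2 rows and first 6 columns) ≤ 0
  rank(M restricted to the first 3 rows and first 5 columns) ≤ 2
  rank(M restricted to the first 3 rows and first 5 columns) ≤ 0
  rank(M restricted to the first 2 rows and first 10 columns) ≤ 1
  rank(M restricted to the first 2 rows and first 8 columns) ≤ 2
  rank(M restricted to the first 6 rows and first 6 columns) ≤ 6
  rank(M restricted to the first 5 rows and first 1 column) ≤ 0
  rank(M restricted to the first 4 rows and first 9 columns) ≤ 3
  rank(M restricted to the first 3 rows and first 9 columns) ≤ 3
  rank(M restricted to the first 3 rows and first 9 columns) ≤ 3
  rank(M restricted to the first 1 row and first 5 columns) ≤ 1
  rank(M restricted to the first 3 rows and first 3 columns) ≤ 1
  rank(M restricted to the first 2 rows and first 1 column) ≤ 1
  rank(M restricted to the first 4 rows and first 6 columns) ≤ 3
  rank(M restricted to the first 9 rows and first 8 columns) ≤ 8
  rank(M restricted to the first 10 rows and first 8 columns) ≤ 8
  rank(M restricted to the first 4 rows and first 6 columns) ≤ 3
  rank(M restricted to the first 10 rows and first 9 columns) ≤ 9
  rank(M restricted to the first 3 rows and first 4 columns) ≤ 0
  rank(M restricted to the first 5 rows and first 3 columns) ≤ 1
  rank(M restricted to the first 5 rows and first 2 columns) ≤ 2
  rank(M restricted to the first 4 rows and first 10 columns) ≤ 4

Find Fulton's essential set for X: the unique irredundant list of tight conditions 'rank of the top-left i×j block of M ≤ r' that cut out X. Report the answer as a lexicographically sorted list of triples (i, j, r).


Reconstructing r_w from the 29 given conditions:

  row 1: 0  0  0  0  0  0  1  1  1  1  1
  row 2: 0  0  0  0  0  0  1  1  1  1  2
  row 3: 0  0  0  0  0  1  2  2  2  2  3
  row 4: 0  1  1  1  1  2  3  3  3  3  4
  row 5: 0  1  1  2  2  3  4  4  4  4  5
  row 6: 1  2  2  3  3  4  5  5  5  5  6
  row 7: 1  2  3  4  4  5  6  6  6  6  7
  row 8: 1  2  3  4  4  5  6  7  7  7  8
  row 9: 1  2  3  4  4  5  6  7  7  8  9
  row 10: 1  2  3  4  4  5  6  7  8  9  10
  row 11: 1  2  3  4  5  6  7  8  9  10  11

giving w = (7, 11, 6, 2, 4, 1, 3, 8, 10, 9, 5) via Δ²R.

D(w) has 27 cells with 7 SE-corners; essential set:

[(2, 6, 0), (2, 10, 1), (3, 5, 0), (5, 1, 0), (5, 3, 1), (9, 9, 7), (10, 5, 4)]


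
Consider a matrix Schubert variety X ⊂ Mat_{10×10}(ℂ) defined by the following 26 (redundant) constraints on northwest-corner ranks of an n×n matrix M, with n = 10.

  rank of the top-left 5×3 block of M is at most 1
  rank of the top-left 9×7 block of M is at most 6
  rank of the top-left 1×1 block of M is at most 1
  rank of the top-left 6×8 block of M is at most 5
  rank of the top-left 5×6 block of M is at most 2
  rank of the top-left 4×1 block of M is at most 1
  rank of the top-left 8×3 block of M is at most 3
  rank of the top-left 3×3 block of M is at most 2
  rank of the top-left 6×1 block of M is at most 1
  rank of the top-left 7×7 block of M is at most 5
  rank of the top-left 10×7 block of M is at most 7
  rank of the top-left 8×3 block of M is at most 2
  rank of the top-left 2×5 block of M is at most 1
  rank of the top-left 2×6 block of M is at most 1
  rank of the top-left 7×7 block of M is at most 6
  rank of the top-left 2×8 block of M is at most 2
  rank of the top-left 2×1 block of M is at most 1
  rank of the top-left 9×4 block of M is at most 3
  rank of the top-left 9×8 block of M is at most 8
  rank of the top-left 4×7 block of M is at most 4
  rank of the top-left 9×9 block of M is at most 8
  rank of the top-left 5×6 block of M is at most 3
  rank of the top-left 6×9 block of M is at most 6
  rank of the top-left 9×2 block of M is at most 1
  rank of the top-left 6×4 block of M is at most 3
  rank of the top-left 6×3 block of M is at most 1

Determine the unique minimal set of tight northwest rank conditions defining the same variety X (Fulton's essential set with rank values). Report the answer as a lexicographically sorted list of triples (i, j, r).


Recovering R(i,j) via the rank-extension bound from the 26 conditions:

  i=1: 1 1 1 1 1 1 1 1 1 1
  i=2: 1 1 1 1 1 1 2 2 2 2
  i=3: 1 1 1 2 2 2 3 3 3 3
  i=4: 1 1 1 2 2 2 3 4 4 4
  i=5: 1 1 1 2 2 2 3 4 5 5
  i=6: 1 1 1 2 3 3 4 5 6 6
  i=7: 1 1 2 3 4 4 5 6 7 7
  i=8: 1 1 2 3 4 5 6 7 8 8
  i=9: 1 1 2 3 4 5 6 7 8 9
  i=10: 1 2 3 4 5 6 7 8 9 10

giving w = (1, 7, 4, 8, 9, 5, 3, 6, 10, 2) via Δ²R.

4 SE-corners of the 20-cell Rothe diagram give Ess(w):

[(2, 6, 1), (5, 6, 2), (6, 3, 1), (9, 2, 1)]


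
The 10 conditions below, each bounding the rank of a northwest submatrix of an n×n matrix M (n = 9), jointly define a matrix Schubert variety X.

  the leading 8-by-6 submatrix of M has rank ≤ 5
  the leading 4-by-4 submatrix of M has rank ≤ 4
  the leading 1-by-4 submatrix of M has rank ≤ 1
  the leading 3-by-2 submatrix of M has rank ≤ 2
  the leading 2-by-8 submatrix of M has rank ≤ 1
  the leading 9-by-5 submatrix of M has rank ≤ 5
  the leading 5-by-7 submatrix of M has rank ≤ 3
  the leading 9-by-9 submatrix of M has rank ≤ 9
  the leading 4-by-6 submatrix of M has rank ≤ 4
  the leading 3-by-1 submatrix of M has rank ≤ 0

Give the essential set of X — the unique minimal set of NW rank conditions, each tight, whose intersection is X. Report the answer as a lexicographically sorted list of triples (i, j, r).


Propagating the 10 rank bounds to every northwest block:

  row 1: 0, 1, 1, 1, 1, 1, 1, 1, 1
  row 2: 0, 1, 1, 1, 1, 1, 1, 1, 2
  row 3: 0, 1, 2, 2, 2, 2, 2, 2, 3
  row 4: 1, 2, 3, 3, 3, 3, 3, 3, 4
  row 5: 1, 2, 3, 3, 3, 3, 3, 4, 5
  row 6: 1, 2, 3, 4, 4, 4, 4, 5, 6
  row 7: 1, 2, 3, 4, 5, 5, 5, 6, 7
  row 8: 1, 2, 3, 4, 5, 5, 6, 7, 8
  row 9: 1, 2, 3, 4, 5, 6, 7, 8, 9

the unique w with this rank table is (2, 9, 3, 1, 8, 4, 5, 7, 6).

Rothe diagram D(w) (14 cells), 4 SE-corners (essential conditions):

[(2, 8, 1), (3, 1, 0), (5, 7, 3), (8, 6, 5)]
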